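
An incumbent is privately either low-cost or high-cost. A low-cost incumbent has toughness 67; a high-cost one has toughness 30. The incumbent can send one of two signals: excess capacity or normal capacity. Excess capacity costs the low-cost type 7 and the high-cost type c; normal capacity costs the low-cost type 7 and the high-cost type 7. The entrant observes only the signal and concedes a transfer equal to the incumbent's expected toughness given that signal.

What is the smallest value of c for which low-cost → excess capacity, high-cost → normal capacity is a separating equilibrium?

Under separation: excess capacity → low-cost (pays 67); normal capacity → high-cost (pays 30).
Low-cost: 67 − 7 = 60 ≥ 30 − 7 = 23. Holds regardless of c. ✓
High-cost: 30 − 7 ≥ 67 − c, so c ≥ 67 − 23 = 44.

44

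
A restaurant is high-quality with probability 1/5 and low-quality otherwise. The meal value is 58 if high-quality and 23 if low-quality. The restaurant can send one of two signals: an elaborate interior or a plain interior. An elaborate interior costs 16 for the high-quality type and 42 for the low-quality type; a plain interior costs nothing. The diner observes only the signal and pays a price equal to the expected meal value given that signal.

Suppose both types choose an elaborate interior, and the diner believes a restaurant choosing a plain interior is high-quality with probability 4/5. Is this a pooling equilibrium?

No

On the equilibrium path (elaborate interior) the diner holds the prior 1/5 and pays 1/5·58 + 4/5·23 = 30. Off-path (plain interior) belief 4/5 gives 4/5·58 + 1/5·23 = 51.
High-quality: elaborate interior gives 30 − 16 = 14; plain interior gives 51 − 0 = 51. Deviates. ✗
Low-quality: elaborate interior gives 30 − 42 = -12; plain interior gives 51 − 0 = 51. Deviates. ✗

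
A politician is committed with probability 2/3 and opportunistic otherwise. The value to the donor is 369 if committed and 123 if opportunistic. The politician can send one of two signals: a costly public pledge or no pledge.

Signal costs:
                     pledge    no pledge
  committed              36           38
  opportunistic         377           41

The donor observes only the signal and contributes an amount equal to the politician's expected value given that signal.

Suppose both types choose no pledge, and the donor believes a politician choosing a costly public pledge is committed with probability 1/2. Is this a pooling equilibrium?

At the pooled signal (no pledge) the donor holds the prior 2/3 and pays 2/3·369 + 1/3·123 = 287. Off-path (pledge) belief 1/2 gives 1/2·369 + 1/2·123 = 246.
Committed: no pledge gives 287 − 38 = 249; pledge gives 246 − 36 = 210. Stays. ✓
Opportunistic: no pledge gives 287 − 41 = 246; pledge gives 246 − 377 = -131. Stays. ✓

Yes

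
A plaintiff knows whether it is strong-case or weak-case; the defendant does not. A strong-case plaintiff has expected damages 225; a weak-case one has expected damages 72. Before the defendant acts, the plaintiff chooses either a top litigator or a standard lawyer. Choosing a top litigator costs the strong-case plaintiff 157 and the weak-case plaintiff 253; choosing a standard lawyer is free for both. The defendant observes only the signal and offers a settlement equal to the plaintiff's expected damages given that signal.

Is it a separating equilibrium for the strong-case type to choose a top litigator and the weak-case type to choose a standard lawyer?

No

If types separate, top litigator earns payment 225 and standard lawyer earns 72.
Strong-case: top litigator gives 225 − 157 = 68; standard lawyer gives 72 − 0 = 72. Would deviate. ✗
Weak-case: standard lawyer gives 72 − 0 = 72; top litigator gives 225 − 253 = -28. No deviation. ✓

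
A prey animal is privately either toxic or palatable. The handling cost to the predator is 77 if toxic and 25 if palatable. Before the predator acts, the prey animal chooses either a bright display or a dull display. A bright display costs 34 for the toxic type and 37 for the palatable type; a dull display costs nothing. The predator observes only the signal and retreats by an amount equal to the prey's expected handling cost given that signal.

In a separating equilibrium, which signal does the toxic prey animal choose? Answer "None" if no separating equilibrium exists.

None

Try toxic → bright display, palatable → dull display:
  Under separation the predator infers type exactly: bright display → toxic (pays 77), dull display → palatable (pays 25).
  Toxic: bright display gives 77 − 34 = 43; dull display gives 25 − 0 = 25. No deviation. ✓
  Palatable: dull display gives 25 − 0 = 25; bright display gives 77 − 37 = 40. Would deviate. ✗
Try toxic → dull display, palatable → bright display:
  Under separation the predator infers type exactly: dull display → toxic (pays 77), bright display → palatable (pays 25).
  Toxic: dull display gives 77 − 0 = 77; bright display gives 25 − 34 = -9. No deviation. ✓
  Palatable: bright display gives 25 − 37 = -12; dull display gives 77 − 0 = 77. Would deviate. ✗
Neither assignment is incentive-compatible.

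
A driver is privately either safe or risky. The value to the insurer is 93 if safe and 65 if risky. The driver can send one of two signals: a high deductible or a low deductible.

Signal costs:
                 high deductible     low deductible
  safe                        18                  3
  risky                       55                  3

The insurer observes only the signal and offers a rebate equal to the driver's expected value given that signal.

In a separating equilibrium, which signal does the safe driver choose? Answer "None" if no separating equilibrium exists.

high deductible

Try safe → high deductible, risky → low deductible:
  Under separation the insurer infers type exactly: high deductible → safe (pays 93), low deductible → risky (pays 65).
  Safe: high deductible gives 93 − 18 = 75; low deductible gives 65 − 3 = 62. No deviation. ✓
  Risky: low deductible gives 65 − 3 = 62; high deductible gives 93 − 55 = 38. No deviation. ✓
Both hold — the safe type sends high deductible.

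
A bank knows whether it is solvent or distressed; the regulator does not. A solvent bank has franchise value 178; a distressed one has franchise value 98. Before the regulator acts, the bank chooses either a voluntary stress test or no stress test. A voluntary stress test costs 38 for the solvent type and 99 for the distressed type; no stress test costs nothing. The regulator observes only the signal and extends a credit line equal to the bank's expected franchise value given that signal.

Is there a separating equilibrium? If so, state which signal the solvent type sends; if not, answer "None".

stress test

Try solvent → stress test, distressed → no stress test:
  If types separate, stress test earns payment 178 and no stress test earns 98.
  Solvent: stress test gives 178 − 38 = 140; no stress test gives 98 − 0 = 98. No deviation. ✓
  Distressed: no stress test gives 98 − 0 = 98; stress test gives 178 − 99 = 79. No deviation. ✓
Both hold — the solvent type sends stress test.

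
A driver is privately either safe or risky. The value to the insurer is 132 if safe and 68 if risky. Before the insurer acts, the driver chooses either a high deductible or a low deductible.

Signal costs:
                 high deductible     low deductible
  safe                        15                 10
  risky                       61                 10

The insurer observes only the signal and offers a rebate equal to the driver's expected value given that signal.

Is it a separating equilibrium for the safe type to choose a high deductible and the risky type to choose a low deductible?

No

If types separate, high deductible earns payment 132 and low deductible earns 68.
Safe: high deductible gives 132 − 15 = 117; low deductible gives 68 − 10 = 58. No deviation. ✓
Risky: low deductible gives 68 − 10 = 58; high deductible gives 132 − 61 = 71. Would deviate. ✗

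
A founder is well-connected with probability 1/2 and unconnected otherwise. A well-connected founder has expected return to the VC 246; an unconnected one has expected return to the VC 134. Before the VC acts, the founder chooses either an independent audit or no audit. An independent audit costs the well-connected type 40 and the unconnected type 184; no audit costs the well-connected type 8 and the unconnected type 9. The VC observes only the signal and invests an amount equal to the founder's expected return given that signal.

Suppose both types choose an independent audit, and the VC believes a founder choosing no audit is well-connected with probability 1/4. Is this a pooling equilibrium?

No

At the pooled signal (audit) the VC holds the prior 1/2 and pays 1/2·246 + 1/2·134 = 190. Off-path (no audit) belief 1/4 gives 1/4·246 + 3/4·134 = 162.
Well-connected: audit gives 190 − 40 = 150; no audit gives 162 − 8 = 154. Deviates. ✗
Unconnected: audit gives 190 − 184 = 6; no audit gives 162 − 9 = 153. Deviates. ✗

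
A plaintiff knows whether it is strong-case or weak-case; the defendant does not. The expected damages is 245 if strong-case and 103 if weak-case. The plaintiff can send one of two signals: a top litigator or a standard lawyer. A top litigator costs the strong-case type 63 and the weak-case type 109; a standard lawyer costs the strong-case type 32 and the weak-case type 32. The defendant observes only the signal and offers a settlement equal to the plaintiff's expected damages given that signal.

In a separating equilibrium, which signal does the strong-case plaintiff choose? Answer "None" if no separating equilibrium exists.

Try strong-case → top litigator, weak-case → standard lawyer:
  If types separate, top litigator earns payment 245 and standard lawyer earns 103.
  Strong-case: top litigator gives 245 − 63 = 182; standard lawyer gives 103 − 32 = 71. No deviation. ✓
  Weak-case: standard lawyer gives 103 − 32 = 71; top litigator gives 245 − 109 = 136. Would deviate. ✗
Try strong-case → standard lawyer, weak-case → top litigator:
  If types separate, standard lawyer earns payment 245 and top litigator earns 103.
  Strong-case: standard lawyer gives 245 − 32 = 213; top litigator gives 103 − 63 = 40. No deviation. ✓
  Weak-case: top litigator gives 103 − 109 = -6; standard lawyer gives 245 − 32 = 213. Would deviate. ✗
Neither assignment is incentive-compatible.

None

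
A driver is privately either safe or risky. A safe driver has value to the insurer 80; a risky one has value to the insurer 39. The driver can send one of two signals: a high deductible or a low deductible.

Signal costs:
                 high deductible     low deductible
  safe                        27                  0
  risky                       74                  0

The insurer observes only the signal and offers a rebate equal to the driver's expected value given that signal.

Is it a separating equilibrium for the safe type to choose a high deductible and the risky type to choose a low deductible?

Under separation the insurer infers type exactly: high deductible → safe (pays 80), low deductible → risky (pays 39).
Safe: high deductible gives 80 − 27 = 53; low deductible gives 39 − 0 = 39. No deviation. ✓
Risky: low deductible gives 39 − 0 = 39; high deductible gives 80 − 74 = 6. No deviation. ✓
Neither type gains from mimicking the other.

Yes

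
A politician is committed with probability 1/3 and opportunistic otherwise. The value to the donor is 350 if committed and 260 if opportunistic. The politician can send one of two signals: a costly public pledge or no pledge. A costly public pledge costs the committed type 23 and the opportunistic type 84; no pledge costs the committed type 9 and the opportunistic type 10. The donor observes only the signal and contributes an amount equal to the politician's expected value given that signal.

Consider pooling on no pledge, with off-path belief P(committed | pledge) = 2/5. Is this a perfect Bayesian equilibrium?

At the pooled signal (no pledge) the donor holds the prior 1/3 and pays 1/3·350 + 2/3·260 = 290. Off-path (pledge) belief 2/5 gives 2/5·350 + 3/5·260 = 296.
Committed: no pledge gives 290 − 9 = 281; pledge gives 296 − 23 = 273. Stays. ✓
Opportunistic: no pledge gives 290 − 10 = 280; pledge gives 296 − 84 = 212. Stays. ✓

Yes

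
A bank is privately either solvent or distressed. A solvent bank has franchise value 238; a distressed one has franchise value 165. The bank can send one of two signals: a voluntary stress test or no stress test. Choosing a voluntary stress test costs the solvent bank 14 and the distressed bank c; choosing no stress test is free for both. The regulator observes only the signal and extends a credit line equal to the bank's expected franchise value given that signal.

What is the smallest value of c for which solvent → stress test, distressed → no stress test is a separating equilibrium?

Under separation: stress test → solvent (pays 238); no stress test → distressed (pays 165).
Solvent: 238 − 14 = 224 ≥ 165 − 0 = 165. Holds regardless of c. ✓
Distressed: 165 − 0 ≥ 238 − c, so c ≥ 238 − 165 = 73.

73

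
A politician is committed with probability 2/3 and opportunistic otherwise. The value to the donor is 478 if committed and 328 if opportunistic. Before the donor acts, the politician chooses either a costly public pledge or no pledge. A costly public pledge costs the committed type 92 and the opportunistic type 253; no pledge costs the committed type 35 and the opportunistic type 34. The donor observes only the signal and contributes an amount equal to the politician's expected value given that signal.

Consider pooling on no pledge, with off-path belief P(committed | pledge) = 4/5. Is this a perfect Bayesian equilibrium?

Yes

On the equilibrium path (no pledge) the donor holds the prior 2/3 and pays 2/3·478 + 1/3·328 = 428. Off-path (pledge) belief 4/5 gives 4/5·478 + 1/5·328 = 448.
Committed: no pledge gives 428 − 35 = 393; pledge gives 448 − 92 = 356. Stays. ✓
Opportunistic: no pledge gives 428 − 34 = 394; pledge gives 448 − 253 = 195. Stays. ✓
Beliefs are Bayes-consistent on-path and both types best-respond.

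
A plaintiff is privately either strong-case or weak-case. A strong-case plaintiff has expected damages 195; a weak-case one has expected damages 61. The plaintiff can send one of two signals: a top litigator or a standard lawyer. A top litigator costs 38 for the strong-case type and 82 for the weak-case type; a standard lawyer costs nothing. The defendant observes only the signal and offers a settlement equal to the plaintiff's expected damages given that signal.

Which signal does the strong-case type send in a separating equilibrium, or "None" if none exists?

None

Try strong-case → top litigator, weak-case → standard lawyer:
  If types separate, top litigator earns payment 195 and standard lawyer earns 61.
  Strong-case: top litigator gives 195 − 38 = 157; standard lawyer gives 61 − 0 = 61. No deviation. ✓
  Weak-case: standard lawyer gives 61 − 0 = 61; top litigator gives 195 − 82 = 113. Would deviate. ✗
Try strong-case → standard lawyer, weak-case → top litigator:
  If types separate, standard lawyer earns payment 195 and top litigator earns 61.
  Strong-case: standard lawyer gives 195 − 0 = 195; top litigator gives 61 − 38 = 23. No deviation. ✓
  Weak-case: top litigator gives 61 − 82 = -21; standard lawyer gives 195 − 0 = 195. Would deviate. ✗
Neither assignment is incentive-compatible.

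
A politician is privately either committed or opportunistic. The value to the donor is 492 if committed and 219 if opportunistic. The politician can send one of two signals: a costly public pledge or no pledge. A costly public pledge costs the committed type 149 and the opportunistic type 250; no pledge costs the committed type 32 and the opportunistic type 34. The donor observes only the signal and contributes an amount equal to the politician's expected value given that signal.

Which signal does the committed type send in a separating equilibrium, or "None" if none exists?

None

Try committed → pledge, opportunistic → no pledge:
  Under separation the donor infers type exactly: pledge → committed (pays 492), no pledge → opportunistic (pays 219).
  Committed: pledge gives 492 − 149 = 343; no pledge gives 219 − 32 = 187. No deviation. ✓
  Opportunistic: no pledge gives 219 − 34 = 185; pledge gives 492 − 250 = 242. Would deviate. ✗
Try committed → no pledge, opportunistic → pledge:
  Under separation the donor infers type exactly: no pledge → committed (pays 492), pledge → opportunistic (pays 219).
  Committed: no pledge gives 492 − 32 = 460; pledge gives 219 − 149 = 70. No deviation. ✓
  Opportunistic: pledge gives 219 − 250 = -31; no pledge gives 492 − 34 = 458. Would deviate. ✗
Neither assignment is incentive-compatible.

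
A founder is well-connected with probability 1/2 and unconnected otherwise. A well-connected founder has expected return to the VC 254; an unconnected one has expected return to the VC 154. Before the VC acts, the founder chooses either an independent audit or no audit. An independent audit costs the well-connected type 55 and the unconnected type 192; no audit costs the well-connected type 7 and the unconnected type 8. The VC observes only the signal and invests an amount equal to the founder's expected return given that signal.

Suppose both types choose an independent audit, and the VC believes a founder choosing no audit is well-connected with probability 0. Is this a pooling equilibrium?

At the pooled signal (audit) the VC holds the prior 1/2 and pays 1/2·254 + 1/2·154 = 204. Off-path (no audit) belief 0 gives 0·254 + 1·154 = 154.
Well-connected: audit gives 204 − 55 = 149; no audit gives 154 − 7 = 147. Stays. ✓
Unconnected: audit gives 204 − 192 = 12; no audit gives 154 − 8 = 146. Deviates. ✗

No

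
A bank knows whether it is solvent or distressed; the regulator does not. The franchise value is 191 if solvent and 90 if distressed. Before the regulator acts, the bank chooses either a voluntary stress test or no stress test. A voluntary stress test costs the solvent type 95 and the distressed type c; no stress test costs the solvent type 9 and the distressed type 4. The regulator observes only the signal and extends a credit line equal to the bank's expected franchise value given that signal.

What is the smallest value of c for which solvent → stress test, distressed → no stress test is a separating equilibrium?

105

Under separation: stress test → solvent (pays 191); no stress test → distressed (pays 90).
Solvent: 191 − 95 = 96 ≥ 90 − 9 = 81. Holds regardless of c. ✓
Distressed: 90 − 4 ≥ 191 − c, so c ≥ 191 − 86 = 105.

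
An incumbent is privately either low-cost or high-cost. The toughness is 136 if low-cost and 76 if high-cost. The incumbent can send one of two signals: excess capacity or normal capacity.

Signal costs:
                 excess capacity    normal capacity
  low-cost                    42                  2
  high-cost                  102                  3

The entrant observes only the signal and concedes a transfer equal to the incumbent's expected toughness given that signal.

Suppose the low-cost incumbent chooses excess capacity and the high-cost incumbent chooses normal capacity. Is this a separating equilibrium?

Yes

Under separation the entrant infers type exactly: excess capacity → low-cost (pays 136), normal capacity → high-cost (pays 76).
Low-cost: excess capacity gives 136 − 42 = 94; normal capacity gives 76 − 2 = 74. No deviation. ✓
High-cost: normal capacity gives 76 − 3 = 73; excess capacity gives 136 − 102 = 34. No deviation. ✓
Neither type gains from mimicking the other.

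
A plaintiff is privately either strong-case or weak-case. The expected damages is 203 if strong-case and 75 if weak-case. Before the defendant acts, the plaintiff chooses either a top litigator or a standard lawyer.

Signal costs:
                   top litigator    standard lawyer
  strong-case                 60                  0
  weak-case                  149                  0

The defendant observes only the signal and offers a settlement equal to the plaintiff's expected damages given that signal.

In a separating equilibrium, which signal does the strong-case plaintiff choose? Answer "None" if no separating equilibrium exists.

Try strong-case → top litigator, weak-case → standard lawyer:
  If types separate, top litigator earns payment 203 and standard lawyer earns 75.
  Strong-case: top litigator gives 203 − 60 = 143; standard lawyer gives 75 − 0 = 75. No deviation. ✓
  Weak-case: standard lawyer gives 75 − 0 = 75; top litigator gives 203 − 149 = 54. No deviation. ✓
Both hold — the strong-case type sends top litigator.

top litigator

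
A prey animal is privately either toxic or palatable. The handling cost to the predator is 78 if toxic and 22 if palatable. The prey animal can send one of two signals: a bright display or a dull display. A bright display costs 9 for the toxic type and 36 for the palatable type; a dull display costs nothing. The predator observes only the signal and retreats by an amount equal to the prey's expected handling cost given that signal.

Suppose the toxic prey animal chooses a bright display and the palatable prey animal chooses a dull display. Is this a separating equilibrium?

Under separation the predator infers type exactly: bright display → toxic (pays 78), dull display → palatable (pays 22).
Toxic: bright display gives 78 − 9 = 69; dull display gives 22 − 0 = 22. No deviation. ✓
Palatable: dull display gives 22 − 0 = 22; bright display gives 78 − 36 = 42. Would deviate. ✗

No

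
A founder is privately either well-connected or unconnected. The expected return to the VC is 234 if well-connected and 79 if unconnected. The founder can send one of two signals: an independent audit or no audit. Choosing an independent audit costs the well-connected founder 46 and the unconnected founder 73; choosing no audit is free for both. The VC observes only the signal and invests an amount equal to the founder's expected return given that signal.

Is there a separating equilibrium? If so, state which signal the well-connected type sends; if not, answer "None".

Try well-connected → audit, unconnected → no audit:
  If types separate, audit earns payment 234 and no audit earns 79.
  Well-connected: audit gives 234 − 46 = 188; no audit gives 79 − 0 = 79. No deviation. ✓
  Unconnected: no audit gives 79 − 0 = 79; audit gives 234 − 73 = 161. Would deviate. ✗
Try well-connected → no audit, unconnected → audit:
  If types separate, no audit earns payment 234 and audit earns 79.
  Well-connected: no audit gives 234 − 0 = 234; audit gives 79 − 46 = 33. No deviation. ✓
  Unconnected: audit gives 79 − 73 = 6; no audit gives 234 − 0 = 234. Would deviate. ✗
Neither assignment is incentive-compatible.

None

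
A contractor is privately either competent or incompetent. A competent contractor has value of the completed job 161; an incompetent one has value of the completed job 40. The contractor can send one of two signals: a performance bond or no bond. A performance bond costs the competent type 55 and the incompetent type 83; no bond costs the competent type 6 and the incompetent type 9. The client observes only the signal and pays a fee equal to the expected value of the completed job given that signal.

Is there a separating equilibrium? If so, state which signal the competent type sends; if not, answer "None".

Try competent → bond, incompetent → no bond:
  If types separate, bond earns payment 161 and no bond earns 40.
  Competent: bond gives 161 − 55 = 106; no bond gives 40 − 6 = 34. No deviation. ✓
  Incompetent: no bond gives 40 − 9 = 31; bond gives 161 − 83 = 78. Would deviate. ✗
Try competent → no bond, incompetent → bond:
  If types separate, no bond earns payment 161 and bond earns 40.
  Competent: no bond gives 161 − 6 = 155; bond gives 40 − 55 = -15. No deviation. ✓
  Incompetent: bond gives 40 − 83 = -43; no bond gives 161 − 9 = 152. Would deviate. ✗
Neither assignment is incentive-compatible.

None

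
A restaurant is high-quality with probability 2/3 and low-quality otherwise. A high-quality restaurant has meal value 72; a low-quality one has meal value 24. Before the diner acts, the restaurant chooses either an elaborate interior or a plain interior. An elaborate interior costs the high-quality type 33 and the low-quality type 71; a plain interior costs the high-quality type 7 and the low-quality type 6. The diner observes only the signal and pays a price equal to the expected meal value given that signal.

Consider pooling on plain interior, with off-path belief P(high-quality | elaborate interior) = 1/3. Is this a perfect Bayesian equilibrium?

At the pooled signal (plain interior) the diner holds the prior 2/3 and pays 2/3·72 + 1/3·24 = 56. Off-path (elaborate interior) belief 1/3 gives 1/3·72 + 2/3·24 = 40.
High-quality: plain interior gives 56 − 7 = 49; elaborate interior gives 40 − 33 = 7. Stays. ✓
Low-quality: plain interior gives 56 − 6 = 50; elaborate interior gives 40 − 71 = -31. Stays. ✓

Yes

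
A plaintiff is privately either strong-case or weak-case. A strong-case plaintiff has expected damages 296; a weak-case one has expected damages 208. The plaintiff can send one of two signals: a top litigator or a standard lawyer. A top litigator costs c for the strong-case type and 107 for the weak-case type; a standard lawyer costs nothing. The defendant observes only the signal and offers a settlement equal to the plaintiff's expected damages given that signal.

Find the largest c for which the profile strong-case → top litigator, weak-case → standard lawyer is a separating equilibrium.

88

Under separation: top litigator → strong-case (pays 296); standard lawyer → weak-case (pays 208).
Weak-case: 208 − 0 = 208 ≥ 296 − 107 = 189. Holds regardless of c. ✓
Strong-case: 296 − c ≥ 208 − 0, so c ≤ 296 − 208 = 88.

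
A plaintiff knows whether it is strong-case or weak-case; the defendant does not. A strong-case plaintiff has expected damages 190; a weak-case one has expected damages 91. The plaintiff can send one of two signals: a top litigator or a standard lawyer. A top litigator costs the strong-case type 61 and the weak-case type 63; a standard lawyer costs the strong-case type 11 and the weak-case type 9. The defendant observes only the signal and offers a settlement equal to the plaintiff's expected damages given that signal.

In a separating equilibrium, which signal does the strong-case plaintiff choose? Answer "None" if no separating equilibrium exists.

None

Try strong-case → top litigator, weak-case → standard lawyer:
  If types separate, top litigator earns payment 190 and standard lawyer earns 91.
  Strong-case: top litigator gives 190 − 61 = 129; standard lawyer gives 91 − 11 = 80. No deviation. ✓
  Weak-case: standard lawyer gives 91 − 9 = 82; top litigator gives 190 − 63 = 127. Would deviate. ✗
Try strong-case → standard lawyer, weak-case → top litigator:
  If types separate, standard lawyer earns payment 190 and top litigator earns 91.
  Strong-case: standard lawyer gives 190 − 11 = 179; top litigator gives 91 − 61 = 30. No deviation. ✓
  Weak-case: top litigator gives 91 − 63 = 28; standard lawyer gives 190 − 9 = 181. Would deviate. ✗
Neither assignment is incentive-compatible.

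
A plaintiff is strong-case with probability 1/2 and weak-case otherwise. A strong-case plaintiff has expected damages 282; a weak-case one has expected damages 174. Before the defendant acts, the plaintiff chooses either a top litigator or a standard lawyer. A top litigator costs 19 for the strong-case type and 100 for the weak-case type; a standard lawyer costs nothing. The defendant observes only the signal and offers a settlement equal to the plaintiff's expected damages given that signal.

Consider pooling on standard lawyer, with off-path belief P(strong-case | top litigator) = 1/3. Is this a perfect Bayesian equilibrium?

On the equilibrium path (standard lawyer) the defendant holds the prior 1/2 and pays 1/2·282 + 1/2·174 = 228. Off-path (top litigator) belief 1/3 gives 1/3·282 + 2/3·174 = 210.
Strong-case: standard lawyer gives 228 − 0 = 228; top litigator gives 210 − 19 = 191. Stays. ✓
Weak-case: standard lawyer gives 228 − 0 = 228; top litigator gives 210 − 100 = 110. Stays. ✓
Beliefs are Bayes-consistent on-path and both types best-respond.

Yes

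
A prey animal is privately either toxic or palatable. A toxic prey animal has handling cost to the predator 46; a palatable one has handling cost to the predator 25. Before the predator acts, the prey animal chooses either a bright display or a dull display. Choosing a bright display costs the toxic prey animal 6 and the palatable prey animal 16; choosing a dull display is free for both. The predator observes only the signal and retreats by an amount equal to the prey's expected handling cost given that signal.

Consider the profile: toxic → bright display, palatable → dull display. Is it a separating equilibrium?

No

If types separate, bright display earns payment 46 and dull display earns 25.
Toxic: bright display gives 46 − 6 = 40; dull display gives 25 − 0 = 25. No deviation. ✓
Palatable: dull display gives 25 − 0 = 25; bright display gives 46 − 16 = 30. Would deviate. ✗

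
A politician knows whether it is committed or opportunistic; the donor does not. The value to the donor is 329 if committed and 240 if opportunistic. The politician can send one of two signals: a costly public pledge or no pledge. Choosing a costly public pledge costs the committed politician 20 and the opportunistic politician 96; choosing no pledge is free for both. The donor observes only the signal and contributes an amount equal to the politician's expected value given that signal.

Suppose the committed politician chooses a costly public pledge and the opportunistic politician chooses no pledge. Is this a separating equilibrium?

If types separate, pledge earns payment 329 and no pledge earns 240.
Committed: pledge gives 329 − 20 = 309; no pledge gives 240 − 0 = 240. No deviation. ✓
Opportunistic: no pledge gives 240 − 0 = 240; pledge gives 329 − 96 = 233. No deviation. ✓
Both incentive constraints hold.

Yes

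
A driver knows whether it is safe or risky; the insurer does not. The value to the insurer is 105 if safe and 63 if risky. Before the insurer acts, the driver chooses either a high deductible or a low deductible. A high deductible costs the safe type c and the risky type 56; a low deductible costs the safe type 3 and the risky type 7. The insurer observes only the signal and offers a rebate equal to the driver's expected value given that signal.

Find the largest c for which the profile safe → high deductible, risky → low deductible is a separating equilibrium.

Under separation: high deductible → safe (pays 105); low deductible → risky (pays 63).
Risky: 63 − 7 = 56 ≥ 105 − 56 = 49. Holds regardless of c. ✓
Safe: 105 − c ≥ 63 − 3, so c ≤ 105 − 60 = 45.

45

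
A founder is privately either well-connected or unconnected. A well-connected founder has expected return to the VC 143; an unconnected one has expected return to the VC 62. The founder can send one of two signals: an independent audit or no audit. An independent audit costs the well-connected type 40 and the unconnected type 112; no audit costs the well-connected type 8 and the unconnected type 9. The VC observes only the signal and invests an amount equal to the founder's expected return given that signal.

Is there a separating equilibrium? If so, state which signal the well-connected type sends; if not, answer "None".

Try well-connected → audit, unconnected → no audit:
  Under separation the VC infers type exactly: audit → well-connected (pays 143), no audit → unconnected (pays 62).
  Well-connected: audit gives 143 − 40 = 103; no audit gives 62 − 8 = 54. No deviation. ✓
  Unconnected: no audit gives 62 − 9 = 53; audit gives 143 − 112 = 31. No deviation. ✓
Both hold — the well-connected type sends audit.

audit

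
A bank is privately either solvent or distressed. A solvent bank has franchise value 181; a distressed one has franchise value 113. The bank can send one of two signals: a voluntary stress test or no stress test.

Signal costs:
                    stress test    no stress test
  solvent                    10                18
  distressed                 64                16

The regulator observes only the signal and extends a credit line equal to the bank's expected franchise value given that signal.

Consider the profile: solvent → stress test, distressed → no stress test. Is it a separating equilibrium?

If types separate, stress test earns payment 181 and no stress test earns 113.
Solvent: stress test gives 181 − 10 = 171; no stress test gives 113 − 18 = 95. No deviation. ✓
Distressed: no stress test gives 113 − 16 = 97; stress test gives 181 − 64 = 117. Would deviate. ✗

No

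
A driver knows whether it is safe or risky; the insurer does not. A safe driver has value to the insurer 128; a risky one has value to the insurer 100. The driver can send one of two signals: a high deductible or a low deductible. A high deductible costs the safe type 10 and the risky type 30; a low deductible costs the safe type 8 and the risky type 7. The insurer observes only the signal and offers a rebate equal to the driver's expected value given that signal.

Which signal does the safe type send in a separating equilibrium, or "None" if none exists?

None

Try safe → high deductible, risky → low deductible:
  If types separate, high deductible earns payment 128 and low deductible earns 100.
  Safe: high deductible gives 128 − 10 = 118; low deductible gives 100 − 8 = 92. No deviation. ✓
  Risky: low deductible gives 100 − 7 = 93; high deductible gives 128 − 30 = 98. Would deviate. ✗
Try safe → low deductible, risky → high deductible:
  If types separate, low deductible earns payment 128 and high deductible earns 100.
  Safe: low deductible gives 128 − 8 = 120; high deductible gives 100 − 10 = 90. No deviation. ✓
  Risky: high deductible gives 100 − 30 = 70; low deductible gives 128 − 7 = 121. Would deviate. ✗
Neither assignment is incentive-compatible.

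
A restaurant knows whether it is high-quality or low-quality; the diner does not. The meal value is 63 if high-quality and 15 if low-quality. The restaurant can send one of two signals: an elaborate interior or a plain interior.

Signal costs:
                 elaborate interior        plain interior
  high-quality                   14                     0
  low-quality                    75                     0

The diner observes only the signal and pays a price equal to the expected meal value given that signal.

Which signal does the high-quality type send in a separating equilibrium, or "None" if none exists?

elaborate interior

Try high-quality → elaborate interior, low-quality → plain interior:
  If types separate, elaborate interior earns payment 63 and plain interior earns 15.
  High-quality: elaborate interior gives 63 − 14 = 49; plain interior gives 15 − 0 = 15. No deviation. ✓
  Low-quality: plain interior gives 15 − 0 = 15; elaborate interior gives 63 − 75 = -12. No deviation. ✓
Both hold — the high-quality type sends elaborate interior.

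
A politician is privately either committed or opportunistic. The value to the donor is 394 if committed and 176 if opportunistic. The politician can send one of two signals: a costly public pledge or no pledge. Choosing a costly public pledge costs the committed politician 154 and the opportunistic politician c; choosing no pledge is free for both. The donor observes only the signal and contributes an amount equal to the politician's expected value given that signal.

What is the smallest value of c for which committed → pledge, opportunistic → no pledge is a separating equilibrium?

218

Under separation: pledge → committed (pays 394); no pledge → opportunistic (pays 176).
Committed: 394 − 154 = 240 ≥ 176 − 0 = 176. Holds regardless of c. ✓
Opportunistic: 176 − 0 ≥ 394 − c, so c ≥ 394 − 176 = 218.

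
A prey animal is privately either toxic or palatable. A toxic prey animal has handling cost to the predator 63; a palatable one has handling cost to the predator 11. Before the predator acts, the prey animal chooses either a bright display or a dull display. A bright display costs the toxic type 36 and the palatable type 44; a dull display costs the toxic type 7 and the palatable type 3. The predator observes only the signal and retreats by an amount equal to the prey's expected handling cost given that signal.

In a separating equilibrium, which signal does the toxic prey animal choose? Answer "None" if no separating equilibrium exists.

None

Try toxic → bright display, palatable → dull display:
  Under separation the predator infers type exactly: bright display → toxic (pays 63), dull display → palatable (pays 11).
  Toxic: bright display gives 63 − 36 = 27; dull display gives 11 − 7 = 4. No deviation. ✓
  Palatable: dull display gives 11 − 3 = 8; bright display gives 63 − 44 = 19. Would deviate. ✗
Try toxic → dull display, palatable → bright display:
  Under separation the predator infers type exactly: dull display → toxic (pays 63), bright display → palatable (pays 11).
  Toxic: dull display gives 63 − 7 = 56; bright display gives 11 − 36 = -25. No deviation. ✓
  Palatable: bright display gives 11 − 44 = -33; dull display gives 63 − 3 = 60. Would deviate. ✗
Neither assignment is incentive-compatible.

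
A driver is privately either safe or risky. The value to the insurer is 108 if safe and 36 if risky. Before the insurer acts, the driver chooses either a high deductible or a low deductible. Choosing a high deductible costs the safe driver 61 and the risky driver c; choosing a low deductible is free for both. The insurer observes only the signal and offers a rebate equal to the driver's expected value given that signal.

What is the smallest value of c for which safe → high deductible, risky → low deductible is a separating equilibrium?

Under separation: high deductible → safe (pays 108); low deductible → risky (pays 36).
Safe: 108 − 61 = 47 ≥ 36 − 0 = 36. Holds regardless of c. ✓
Risky: 36 − 0 ≥ 108 − c, so c ≥ 108 − 36 = 72.

72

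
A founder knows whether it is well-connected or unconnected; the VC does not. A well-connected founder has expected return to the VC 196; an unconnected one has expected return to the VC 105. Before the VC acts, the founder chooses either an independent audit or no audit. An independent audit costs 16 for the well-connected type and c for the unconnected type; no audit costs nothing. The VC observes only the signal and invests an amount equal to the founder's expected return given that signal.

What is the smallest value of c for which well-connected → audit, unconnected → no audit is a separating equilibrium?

91

Under separation: audit → well-connected (pays 196); no audit → unconnected (pays 105).
Well-connected: 196 − 16 = 180 ≥ 105 − 0 = 105. Holds regardless of c. ✓
Unconnected: 105 − 0 ≥ 196 − c, so c ≥ 196 − 105 = 91.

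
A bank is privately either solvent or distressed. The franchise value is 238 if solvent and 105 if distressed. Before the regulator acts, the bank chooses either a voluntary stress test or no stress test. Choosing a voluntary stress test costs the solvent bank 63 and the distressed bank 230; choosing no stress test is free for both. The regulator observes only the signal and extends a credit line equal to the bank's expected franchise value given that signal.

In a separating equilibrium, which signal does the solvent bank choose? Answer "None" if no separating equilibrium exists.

Try solvent → stress test, distressed → no stress test:
  If types separate, stress test earns payment 238 and no stress test earns 105.
  Solvent: stress test gives 238 − 63 = 175; no stress test gives 105 − 0 = 105. No deviation. ✓
  Distressed: no stress test gives 105 − 0 = 105; stress test gives 238 − 230 = 8. No deviation. ✓
Both hold — the solvent type sends stress test.

stress test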